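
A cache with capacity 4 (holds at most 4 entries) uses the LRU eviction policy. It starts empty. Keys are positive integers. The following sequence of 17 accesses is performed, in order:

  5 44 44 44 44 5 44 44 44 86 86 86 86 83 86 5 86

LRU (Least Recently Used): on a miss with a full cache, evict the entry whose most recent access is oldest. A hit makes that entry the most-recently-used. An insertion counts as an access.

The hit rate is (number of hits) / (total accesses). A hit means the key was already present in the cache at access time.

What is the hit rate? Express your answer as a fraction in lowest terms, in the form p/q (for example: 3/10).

LRU simulation (capacity=4):
  1. access 5: MISS. Cache (LRU->MRU): [5]
  2. access 44: MISS. Cache (LRU->MRU): [5 44]
  3. access 44: HIT. Cache (LRU->MRU): [5 44]
  4. access 44: HIT. Cache (LRU->MRU): [5 44]
  5. access 44: HIT. Cache (LRU->MRU): [5 44]
  6. access 5: HIT. Cache (LRU->MRU): [44 5]
  7. access 44: HIT. Cache (LRU->MRU): [5 44]
  8. access 44: HIT. Cache (LRU->MRU): [5 44]
  9. access 44: HIT. Cache (LRU->MRU): [5 44]
  10. access 86: MISS. Cache (LRU->MRU): [5 44 86]
  11. access 86: HIT. Cache (LRU->MRU): [5 44 86]
  12. access 86: HIT. Cache (LRU->MRU): [5 44 86]
  13. access 86: HIT. Cache (LRU->MRU): [5 44 86]
  14. access 83: MISS. Cache (LRU->MRU): [5 44 86 83]
  15. access 86: HIT. Cache (LRU->MRU): [5 44 83 86]
  16. access 5: HIT. Cache (LRU->MRU): [44 83 86 5]
  17. access 86: HIT. Cache (LRU->MRU): [44 83 5 86]
Total: 13 hits, 4 misses, 0 evictions

Hit rate = 13/17

Answer: 13/17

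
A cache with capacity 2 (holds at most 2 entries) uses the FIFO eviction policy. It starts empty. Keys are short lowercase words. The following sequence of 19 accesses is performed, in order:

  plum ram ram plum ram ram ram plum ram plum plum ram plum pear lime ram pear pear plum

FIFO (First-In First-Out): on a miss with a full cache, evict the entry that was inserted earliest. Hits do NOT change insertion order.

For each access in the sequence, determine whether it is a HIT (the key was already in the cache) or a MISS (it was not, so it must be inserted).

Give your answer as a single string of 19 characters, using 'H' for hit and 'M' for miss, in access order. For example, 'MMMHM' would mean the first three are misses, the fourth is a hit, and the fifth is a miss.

Answer: MMHHHHHHHHHHHMMMMHM

Derivation:
FIFO simulation (capacity=2):
  1. access plum: MISS. Cache (old->new): [plum]
  2. access ram: MISS. Cache (old->new): [plum ram]
  3. access ram: HIT. Cache (old->new): [plum ram]
  4. access plum: HIT. Cache (old->new): [plum ram]
  5. access ram: HIT. Cache (old->new): [plum ram]
  6. access ram: HIT. Cache (old->new): [plum ram]
  7. access ram: HIT. Cache (old->new): [plum ram]
  8. access plum: HIT. Cache (old->new): [plum ram]
  9. access ram: HIT. Cache (old->new): [plum ram]
  10. access plum: HIT. Cache (old->new): [plum ram]
  11. access plum: HIT. Cache (old->new): [plum ram]
  12. access ram: HIT. Cache (old->new): [plum ram]
  13. access plum: HIT. Cache (old->new): [plum ram]
  14. access pear: MISS, evict plum. Cache (old->new): [ram pear]
  15. access lime: MISS, evict ram. Cache (old->new): [pear lime]
  16. access ram: MISS, evict pear. Cache (old->new): [lime ram]
  17. access pear: MISS, evict lime. Cache (old->new): [ram pear]
  18. access pear: HIT. Cache (old->new): [ram pear]
  19. access plum: MISS, evict ram. Cache (old->new): [pear plum]
Total: 12 hits, 7 misses, 5 evictions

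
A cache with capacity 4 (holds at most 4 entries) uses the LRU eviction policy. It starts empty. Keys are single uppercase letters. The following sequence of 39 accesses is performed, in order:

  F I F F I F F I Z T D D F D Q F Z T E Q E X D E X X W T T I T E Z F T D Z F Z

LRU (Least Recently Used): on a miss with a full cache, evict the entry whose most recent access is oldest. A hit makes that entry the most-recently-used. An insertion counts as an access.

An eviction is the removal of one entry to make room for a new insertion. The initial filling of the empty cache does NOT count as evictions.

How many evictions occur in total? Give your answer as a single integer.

LRU simulation (capacity=4):
  1. access F: MISS. Cache (LRU->MRU): [F]
  2. access I: MISS. Cache (LRU->MRU): [F I]
  3. access F: HIT. Cache (LRU->MRU): [I F]
  4. access F: HIT. Cache (LRU->MRU): [I F]
  5. access I: HIT. Cache (LRU->MRU): [F I]
  6. access F: HIT. Cache (LRU->MRU): [I F]
  7. access F: HIT. Cache (LRU->MRU): [I F]
  8. access I: HIT. Cache (LRU->MRU): [F I]
  9. access Z: MISS. Cache (LRU->MRU): [F I Z]
  10. access T: MISS. Cache (LRU->MRU): [F I Z T]
  11. access D: MISS, evict F. Cache (LRU->MRU): [I Z T D]
  12. access D: HIT. Cache (LRU->MRU): [I Z T D]
  13. access F: MISS, evict I. Cache (LRU->MRU): [Z T D F]
  14. access D: HIT. Cache (LRU->MRU): [Z T F D]
  15. access Q: MISS, evict Z. Cache (LRU->MRU): [T F D Q]
  16. access F: HIT. Cache (LRU->MRU): [T D Q F]
  17. access Z: MISS, evict T. Cache (LRU->MRU): [D Q F Z]
  18. access T: MISS, evict D. Cache (LRU->MRU): [Q F Z T]
  19. access E: MISS, evict Q. Cache (LRU->MRU): [F Z T E]
  20. access Q: MISS, evict F. Cache (LRU->MRU): [Z T E Q]
  21. access E: HIT. Cache (LRU->MRU): [Z T Q E]
  22. access X: MISS, evict Z. Cache (LRU->MRU): [T Q E X]
  23. access D: MISS, evict T. Cache (LRU->MRU): [Q E X D]
  24. access E: HIT. Cache (LRU->MRU): [Q X D E]
  25. access X: HIT. Cache (LRU->MRU): [Q D E X]
  26. access X: HIT. Cache (LRU->MRU): [Q D E X]
  27. access W: MISS, evict Q. Cache (LRU->MRU): [D E X W]
  28. access T: MISS, evict D. Cache (LRU->MRU): [E X W T]
  29. access T: HIT. Cache (LRU->MRU): [E X W T]
  30. access I: MISS, evict E. Cache (LRU->MRU): [X W T I]
  31. access T: HIT. Cache (LRU->MRU): [X W I T]
  32. access E: MISS, evict X. Cache (LRU->MRU): [W I T E]
  33. access Z: MISS, evict W. Cache (LRU->MRU): [I T E Z]
  34. access F: MISS, evict I. Cache (LRU->MRU): [T E Z F]
  35. access T: HIT. Cache (LRU->MRU): [E Z F T]
  36. access D: MISS, evict E. Cache (LRU->MRU): [Z F T D]
  37. access Z: HIT. Cache (LRU->MRU): [F T D Z]
  38. access F: HIT. Cache (LRU->MRU): [T D Z F]
  39. access Z: HIT. Cache (LRU->MRU): [T D F Z]
Total: 19 hits, 20 misses, 16 evictions

Answer: 16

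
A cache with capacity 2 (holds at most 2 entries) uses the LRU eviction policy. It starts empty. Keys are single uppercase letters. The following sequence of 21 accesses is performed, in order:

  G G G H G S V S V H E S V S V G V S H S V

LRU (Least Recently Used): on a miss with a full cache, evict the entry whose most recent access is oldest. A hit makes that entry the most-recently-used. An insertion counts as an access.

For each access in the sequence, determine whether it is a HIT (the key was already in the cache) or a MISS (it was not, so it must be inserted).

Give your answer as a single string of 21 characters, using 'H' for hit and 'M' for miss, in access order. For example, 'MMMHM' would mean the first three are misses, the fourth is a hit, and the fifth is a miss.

Answer: MHHMHMMHHMMMMHHMHMMHM

Derivation:
LRU simulation (capacity=2):
  1. access G: MISS. Cache (LRU->MRU): [G]
  2. access G: HIT. Cache (LRU->MRU): [G]
  3. access G: HIT. Cache (LRU->MRU): [G]
  4. access H: MISS. Cache (LRU->MRU): [G H]
  5. access G: HIT. Cache (LRU->MRU): [H G]
  6. access S: MISS, evict H. Cache (LRU->MRU): [G S]
  7. access V: MISS, evict G. Cache (LRU->MRU): [S V]
  8. access S: HIT. Cache (LRU->MRU): [V S]
  9. access V: HIT. Cache (LRU->MRU): [S V]
  10. access H: MISS, evict S. Cache (LRU->MRU): [V H]
  11. access E: MISS, evict V. Cache (LRU->MRU): [H E]
  12. access S: MISS, evict H. Cache (LRU->MRU): [E S]
  13. access V: MISS, evict E. Cache (LRU->MRU): [S V]
  14. access S: HIT. Cache (LRU->MRU): [V S]
  15. access V: HIT. Cache (LRU->MRU): [S V]
  16. access G: MISS, evict S. Cache (LRU->MRU): [V G]
  17. access V: HIT. Cache (LRU->MRU): [G V]
  18. access S: MISS, evict G. Cache (LRU->MRU): [V S]
  19. access H: MISS, evict V. Cache (LRU->MRU): [S H]
  20. access S: HIT. Cache (LRU->MRU): [H S]
  21. access V: MISS, evict H. Cache (LRU->MRU): [S V]
Total: 9 hits, 12 misses, 10 evictions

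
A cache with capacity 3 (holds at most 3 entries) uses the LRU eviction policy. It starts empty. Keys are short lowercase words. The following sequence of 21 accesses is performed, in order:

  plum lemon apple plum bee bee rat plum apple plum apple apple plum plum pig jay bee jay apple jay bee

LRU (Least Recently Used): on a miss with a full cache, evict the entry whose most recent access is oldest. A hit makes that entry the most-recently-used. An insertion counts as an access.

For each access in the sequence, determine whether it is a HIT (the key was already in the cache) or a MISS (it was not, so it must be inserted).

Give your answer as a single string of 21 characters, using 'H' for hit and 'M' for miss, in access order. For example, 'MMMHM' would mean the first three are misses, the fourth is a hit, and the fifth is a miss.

Answer: MMMHMHMHMHHHHHMMMHMHH

Derivation:
LRU simulation (capacity=3):
  1. access plum: MISS. Cache (LRU->MRU): [plum]
  2. access lemon: MISS. Cache (LRU->MRU): [plum lemon]
  3. access apple: MISS. Cache (LRU->MRU): [plum lemon apple]
  4. access plum: HIT. Cache (LRU->MRU): [lemon apple plum]
  5. access bee: MISS, evict lemon. Cache (LRU->MRU): [apple plum bee]
  6. access bee: HIT. Cache (LRU->MRU): [apple plum bee]
  7. access rat: MISS, evict apple. Cache (LRU->MRU): [plum bee rat]
  8. access plum: HIT. Cache (LRU->MRU): [bee rat plum]
  9. access apple: MISS, evict bee. Cache (LRU->MRU): [rat plum apple]
  10. access plum: HIT. Cache (LRU->MRU): [rat apple plum]
  11. access apple: HIT. Cache (LRU->MRU): [rat plum apple]
  12. access apple: HIT. Cache (LRU->MRU): [rat plum apple]
  13. access plum: HIT. Cache (LRU->MRU): [rat apple plum]
  14. access plum: HIT. Cache (LRU->MRU): [rat apple plum]
  15. access pig: MISS, evict rat. Cache (LRU->MRU): [apple plum pig]
  16. access jay: MISS, evict apple. Cache (LRU->MRU): [plum pig jay]
  17. access bee: MISS, evict plum. Cache (LRU->MRU): [pig jay bee]
  18. access jay: HIT. Cache (LRU->MRU): [pig bee jay]
  19. access apple: MISS, evict pig. Cache (LRU->MRU): [bee jay apple]
  20. access jay: HIT. Cache (LRU->MRU): [bee apple jay]
  21. access bee: HIT. Cache (LRU->MRU): [apple jay bee]
Total: 11 hits, 10 misses, 7 evictions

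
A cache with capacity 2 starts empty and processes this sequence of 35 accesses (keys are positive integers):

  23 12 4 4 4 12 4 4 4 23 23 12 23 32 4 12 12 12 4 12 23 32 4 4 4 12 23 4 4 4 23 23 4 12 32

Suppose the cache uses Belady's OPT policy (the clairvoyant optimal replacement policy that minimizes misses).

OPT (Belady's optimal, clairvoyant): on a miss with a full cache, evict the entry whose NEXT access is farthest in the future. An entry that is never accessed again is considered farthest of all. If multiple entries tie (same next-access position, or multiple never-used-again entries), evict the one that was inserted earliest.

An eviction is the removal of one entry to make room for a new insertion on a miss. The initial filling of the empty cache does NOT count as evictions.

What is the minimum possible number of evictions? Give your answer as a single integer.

OPT (Belady) simulation (capacity=2):
  1. access 23: MISS. Cache: [23]
  2. access 12: MISS. Cache: [23 12]
  3. access 4: MISS, evict 23 (next use: step 10). Cache: [12 4]
  4. access 4: HIT. Next use of 4: step 5. Cache: [12 4]
  5. access 4: HIT. Next use of 4: step 7. Cache: [12 4]
  6. access 12: HIT. Next use of 12: step 12. Cache: [12 4]
  7. access 4: HIT. Next use of 4: step 8. Cache: [12 4]
  8. access 4: HIT. Next use of 4: step 9. Cache: [12 4]
  9. access 4: HIT. Next use of 4: step 15. Cache: [12 4]
  10. access 23: MISS, evict 4 (next use: step 15). Cache: [12 23]
  11. access 23: HIT. Next use of 23: step 13. Cache: [12 23]
  12. access 12: HIT. Next use of 12: step 16. Cache: [12 23]
  13. access 23: HIT. Next use of 23: step 21. Cache: [12 23]
  14. access 32: MISS, evict 23 (next use: step 21). Cache: [12 32]
  15. access 4: MISS, evict 32 (next use: step 22). Cache: [12 4]
  16. access 12: HIT. Next use of 12: step 17. Cache: [12 4]
  17. access 12: HIT. Next use of 12: step 18. Cache: [12 4]
  18. access 12: HIT. Next use of 12: step 20. Cache: [12 4]
  19. access 4: HIT. Next use of 4: step 23. Cache: [12 4]
  20. access 12: HIT. Next use of 12: step 26. Cache: [12 4]
  21. access 23: MISS, evict 12 (next use: step 26). Cache: [4 23]
  22. access 32: MISS, evict 23 (next use: step 27). Cache: [4 32]
  23. access 4: HIT. Next use of 4: step 24. Cache: [4 32]
  24. access 4: HIT. Next use of 4: step 25. Cache: [4 32]
  25. access 4: HIT. Next use of 4: step 28. Cache: [4 32]
  26. access 12: MISS, evict 32 (next use: step 35). Cache: [4 12]
  27. access 23: MISS, evict 12 (next use: step 34). Cache: [4 23]
  28. access 4: HIT. Next use of 4: step 29. Cache: [4 23]
  29. access 4: HIT. Next use of 4: step 30. Cache: [4 23]
  30. access 4: HIT. Next use of 4: step 33. Cache: [4 23]
  31. access 23: HIT. Next use of 23: step 32. Cache: [4 23]
  32. access 23: HIT. Next use of 23: never. Cache: [4 23]
  33. access 4: HIT. Next use of 4: never. Cache: [4 23]
  34. access 12: MISS, evict 4 (next use: never). Cache: [23 12]
  35. access 32: MISS, evict 23 (next use: never). Cache: [12 32]
Total: 23 hits, 12 misses, 10 evictions

Answer: 10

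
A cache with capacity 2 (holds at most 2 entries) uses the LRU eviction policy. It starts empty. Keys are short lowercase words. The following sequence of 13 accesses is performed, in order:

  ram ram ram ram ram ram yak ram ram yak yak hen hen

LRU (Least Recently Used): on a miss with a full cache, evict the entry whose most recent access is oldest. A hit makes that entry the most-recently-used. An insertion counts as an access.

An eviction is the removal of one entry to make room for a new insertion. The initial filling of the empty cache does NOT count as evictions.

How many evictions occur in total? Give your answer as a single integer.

Answer: 1

Derivation:
LRU simulation (capacity=2):
  1. access ram: MISS. Cache (LRU->MRU): [ram]
  2. access ram: HIT. Cache (LRU->MRU): [ram]
  3. access ram: HIT. Cache (LRU->MRU): [ram]
  4. access ram: HIT. Cache (LRU->MRU): [ram]
  5. access ram: HIT. Cache (LRU->MRU): [ram]
  6. access ram: HIT. Cache (LRU->MRU): [ram]
  7. access yak: MISS. Cache (LRU->MRU): [ram yak]
  8. access ram: HIT. Cache (LRU->MRU): [yak ram]
  9. access ram: HIT. Cache (LRU->MRU): [yak ram]
  10. access yak: HIT. Cache (LRU->MRU): [ram yak]
  11. access yak: HIT. Cache (LRU->MRU): [ram yak]
  12. access hen: MISS, evict ram. Cache (LRU->MRU): [yak hen]
  13. access hen: HIT. Cache (LRU->MRU): [yak hen]
Total: 10 hits, 3 misses, 1 evictions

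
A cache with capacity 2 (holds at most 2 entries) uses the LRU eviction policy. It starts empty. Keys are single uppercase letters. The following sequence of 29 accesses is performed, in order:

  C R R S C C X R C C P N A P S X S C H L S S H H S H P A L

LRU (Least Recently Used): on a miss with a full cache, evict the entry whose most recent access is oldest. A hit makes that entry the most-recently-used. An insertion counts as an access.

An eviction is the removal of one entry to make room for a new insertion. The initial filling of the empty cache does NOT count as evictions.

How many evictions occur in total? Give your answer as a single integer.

LRU simulation (capacity=2):
  1. access C: MISS. Cache (LRU->MRU): [C]
  2. access R: MISS. Cache (LRU->MRU): [C R]
  3. access R: HIT. Cache (LRU->MRU): [C R]
  4. access S: MISS, evict C. Cache (LRU->MRU): [R S]
  5. access C: MISS, evict R. Cache (LRU->MRU): [S C]
  6. access C: HIT. Cache (LRU->MRU): [S C]
  7. access X: MISS, evict S. Cache (LRU->MRU): [C X]
  8. access R: MISS, evict C. Cache (LRU->MRU): [X R]
  9. access C: MISS, evict X. Cache (LRU->MRU): [R C]
  10. access C: HIT. Cache (LRU->MRU): [R C]
  11. access P: MISS, evict R. Cache (LRU->MRU): [C P]
  12. access N: MISS, evict C. Cache (LRU->MRU): [P N]
  13. access A: MISS, evict P. Cache (LRU->MRU): [N A]
  14. access P: MISS, evict N. Cache (LRU->MRU): [A P]
  15. access S: MISS, evict A. Cache (LRU->MRU): [P S]
  16. access X: MISS, evict P. Cache (LRU->MRU): [S X]
  17. access S: HIT. Cache (LRU->MRU): [X S]
  18. access C: MISS, evict X. Cache (LRU->MRU): [S C]
  19. access H: MISS, evict S. Cache (LRU->MRU): [C H]
  20. access L: MISS, evict C. Cache (LRU->MRU): [H L]
  21. access S: MISS, evict H. Cache (LRU->MRU): [L S]
  22. access S: HIT. Cache (LRU->MRU): [L S]
  23. access H: MISS, evict L. Cache (LRU->MRU): [S H]
  24. access H: HIT. Cache (LRU->MRU): [S H]
  25. access S: HIT. Cache (LRU->MRU): [H S]
  26. access H: HIT. Cache (LRU->MRU): [S H]
  27. access P: MISS, evict S. Cache (LRU->MRU): [H P]
  28. access A: MISS, evict H. Cache (LRU->MRU): [P A]
  29. access L: MISS, evict P. Cache (LRU->MRU): [A L]
Total: 8 hits, 21 misses, 19 evictions

Answer: 19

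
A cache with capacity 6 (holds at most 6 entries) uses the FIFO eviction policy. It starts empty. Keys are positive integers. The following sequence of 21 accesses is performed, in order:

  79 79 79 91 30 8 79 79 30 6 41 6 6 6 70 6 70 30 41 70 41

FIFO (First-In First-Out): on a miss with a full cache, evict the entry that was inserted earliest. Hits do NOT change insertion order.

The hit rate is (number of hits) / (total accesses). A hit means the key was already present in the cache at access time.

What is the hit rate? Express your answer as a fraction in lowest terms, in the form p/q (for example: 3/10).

FIFO simulation (capacity=6):
  1. access 79: MISS. Cache (old->new): [79]
  2. access 79: HIT. Cache (old->new): [79]
  3. access 79: HIT. Cache (old->new): [79]
  4. access 91: MISS. Cache (old->new): [79 91]
  5. access 30: MISS. Cache (old->new): [79 91 30]
  6. access 8: MISS. Cache (old->new): [79 91 30 8]
  7. access 79: HIT. Cache (old->new): [79 91 30 8]
  8. access 79: HIT. Cache (old->new): [79 91 30 8]
  9. access 30: HIT. Cache (old->new): [79 91 30 8]
  10. access 6: MISS. Cache (old->new): [79 91 30 8 6]
  11. access 41: MISS. Cache (old->new): [79 91 30 8 6 41]
  12. access 6: HIT. Cache (old->new): [79 91 30 8 6 41]
  13. access 6: HIT. Cache (old->new): [79 91 30 8 6 41]
  14. access 6: HIT. Cache (old->new): [79 91 30 8 6 41]
  15. access 70: MISS, evict 79. Cache (old->new): [91 30 8 6 41 70]
  16. access 6: HIT. Cache (old->new): [91 30 8 6 41 70]
  17. access 70: HIT. Cache (old->new): [91 30 8 6 41 70]
  18. access 30: HIT. Cache (old->new): [91 30 8 6 41 70]
  19. access 41: HIT. Cache (old->new): [91 30 8 6 41 70]
  20. access 70: HIT. Cache (old->new): [91 30 8 6 41 70]
  21. access 41: HIT. Cache (old->new): [91 30 8 6 41 70]
Total: 14 hits, 7 misses, 1 evictions

Hit rate = 14/21 = 2/3

Answer: 2/3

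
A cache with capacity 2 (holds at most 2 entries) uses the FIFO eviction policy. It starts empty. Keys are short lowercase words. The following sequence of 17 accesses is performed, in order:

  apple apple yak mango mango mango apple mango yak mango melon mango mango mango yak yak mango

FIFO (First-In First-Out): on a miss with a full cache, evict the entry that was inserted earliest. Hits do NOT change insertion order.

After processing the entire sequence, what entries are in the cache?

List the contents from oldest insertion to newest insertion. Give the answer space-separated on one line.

FIFO simulation (capacity=2):
  1. access apple: MISS. Cache (old->new): [apple]
  2. access apple: HIT. Cache (old->new): [apple]
  3. access yak: MISS. Cache (old->new): [apple yak]
  4. access mango: MISS, evict apple. Cache (old->new): [yak mango]
  5. access mango: HIT. Cache (old->new): [yak mango]
  6. access mango: HIT. Cache (old->new): [yak mango]
  7. access apple: MISS, evict yak. Cache (old->new): [mango apple]
  8. access mango: HIT. Cache (old->new): [mango apple]
  9. access yak: MISS, evict mango. Cache (old->new): [apple yak]
  10. access mango: MISS, evict apple. Cache (old->new): [yak mango]
  11. access melon: MISS, evict yak. Cache (old->new): [mango melon]
  12. access mango: HIT. Cache (old->new): [mango melon]
  13. access mango: HIT. Cache (old->new): [mango melon]
  14. access mango: HIT. Cache (old->new): [mango melon]
  15. access yak: MISS, evict mango. Cache (old->new): [melon yak]
  16. access yak: HIT. Cache (old->new): [melon yak]
  17. access mango: MISS, evict melon. Cache (old->new): [yak mango]
Total: 8 hits, 9 misses, 7 evictions

Answer: yak mango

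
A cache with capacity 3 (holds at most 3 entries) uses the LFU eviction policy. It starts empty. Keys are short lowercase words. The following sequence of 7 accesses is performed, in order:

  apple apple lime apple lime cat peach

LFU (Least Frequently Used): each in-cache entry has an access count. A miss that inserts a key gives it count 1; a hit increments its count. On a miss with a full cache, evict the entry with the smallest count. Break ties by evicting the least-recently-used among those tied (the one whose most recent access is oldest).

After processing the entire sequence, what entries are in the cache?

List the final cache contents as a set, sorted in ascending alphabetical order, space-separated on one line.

LFU simulation (capacity=3):
  1. access apple: MISS. Cache: [apple(c=1)]
  2. access apple: HIT, count now 2. Cache: [apple(c=2)]
  3. access lime: MISS. Cache: [lime(c=1) apple(c=2)]
  4. access apple: HIT, count now 3. Cache: [lime(c=1) apple(c=3)]
  5. access lime: HIT, count now 2. Cache: [lime(c=2) apple(c=3)]
  6. access cat: MISS. Cache: [cat(c=1) lime(c=2) apple(c=3)]
  7. access peach: MISS, evict cat(c=1). Cache: [peach(c=1) lime(c=2) apple(c=3)]
Total: 3 hits, 4 misses, 1 evictions

Answer: apple lime peach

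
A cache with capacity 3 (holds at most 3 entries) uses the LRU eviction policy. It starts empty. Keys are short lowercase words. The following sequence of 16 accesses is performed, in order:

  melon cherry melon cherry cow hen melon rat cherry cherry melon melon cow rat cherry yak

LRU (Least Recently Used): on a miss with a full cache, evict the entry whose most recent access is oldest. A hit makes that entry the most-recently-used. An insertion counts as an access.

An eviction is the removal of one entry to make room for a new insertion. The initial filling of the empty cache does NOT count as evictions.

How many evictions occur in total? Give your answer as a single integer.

LRU simulation (capacity=3):
  1. access melon: MISS. Cache (LRU->MRU): [melon]
  2. access cherry: MISS. Cache (LRU->MRU): [melon cherry]
  3. access melon: HIT. Cache (LRU->MRU): [cherry melon]
  4. access cherry: HIT. Cache (LRU->MRU): [melon cherry]
  5. access cow: MISS. Cache (LRU->MRU): [melon cherry cow]
  6. access hen: MISS, evict melon. Cache (LRU->MRU): [cherry cow hen]
  7. access melon: MISS, evict cherry. Cache (LRU->MRU): [cow hen melon]
  8. access rat: MISS, evict cow. Cache (LRU->MRU): [hen melon rat]
  9. access cherry: MISS, evict hen. Cache (LRU->MRU): [melon rat cherry]
  10. access cherry: HIT. Cache (LRU->MRU): [melon rat cherry]
  11. access melon: HIT. Cache (LRU->MRU): [rat cherry melon]
  12. access melon: HIT. Cache (LRU->MRU): [rat cherry melon]
  13. access cow: MISS, evict rat. Cache (LRU->MRU): [cherry melon cow]
  14. access rat: MISS, evict cherry. Cache (LRU->MRU): [melon cow rat]
  15. access cherry: MISS, evict melon. Cache (LRU->MRU): [cow rat cherry]
  16. access yak: MISS, evict cow. Cache (LRU->MRU): [rat cherry yak]
Total: 5 hits, 11 misses, 8 evictions

Answer: 8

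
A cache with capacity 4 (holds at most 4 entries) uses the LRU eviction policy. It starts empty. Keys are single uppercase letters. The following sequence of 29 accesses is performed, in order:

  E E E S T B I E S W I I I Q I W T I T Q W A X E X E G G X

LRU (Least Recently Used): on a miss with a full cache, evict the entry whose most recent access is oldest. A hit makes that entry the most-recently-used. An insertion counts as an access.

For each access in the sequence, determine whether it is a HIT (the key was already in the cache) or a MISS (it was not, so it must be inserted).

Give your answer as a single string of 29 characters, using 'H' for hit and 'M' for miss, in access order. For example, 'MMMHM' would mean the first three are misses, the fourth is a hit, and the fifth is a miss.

LRU simulation (capacity=4):
  1. access E: MISS. Cache (LRU->MRU): [E]
  2. access E: HIT. Cache (LRU->MRU): [E]
  3. access E: HIT. Cache (LRU->MRU): [E]
  4. access S: MISS. Cache (LRU->MRU): [E S]
  5. access T: MISS. Cache (LRU->MRU): [E S T]
  6. access B: MISS. Cache (LRU->MRU): [E S T B]
  7. access I: MISS, evict E. Cache (LRU->MRU): [S T B I]
  8. access E: MISS, evict S. Cache (LRU->MRU): [T B I E]
  9. access S: MISS, evict T. Cache (LRU->MRU): [B I E S]
  10. access W: MISS, evict B. Cache (LRU->MRU): [I E S W]
  11. access I: HIT. Cache (LRU->MRU): [E S W I]
  12. access I: HIT. Cache (LRU->MRU): [E S W I]
  13. access I: HIT. Cache (LRU->MRU): [E S W I]
  14. access Q: MISS, evict E. Cache (LRU->MRU): [S W I Q]
  15. access I: HIT. Cache (LRU->MRU): [S W Q I]
  16. access W: HIT. Cache (LRU->MRU): [S Q I W]
  17. access T: MISS, evict S. Cache (LRU->MRU): [Q I W T]
  18. access I: HIT. Cache (LRU->MRU): [Q W T I]
  19. access T: HIT. Cache (LRU->MRU): [Q W I T]
  20. access Q: HIT. Cache (LRU->MRU): [W I T Q]
  21. access W: HIT. Cache (LRU->MRU): [I T Q W]
  22. access A: MISS, evict I. Cache (LRU->MRU): [T Q W A]
  23. access X: MISS, evict T. Cache (LRU->MRU): [Q W A X]
  24. access E: MISS, evict Q. Cache (LRU->MRU): [W A X E]
  25. access X: HIT. Cache (LRU->MRU): [W A E X]
  26. access E: HIT. Cache (LRU->MRU): [W A X E]
  27. access G: MISS, evict W. Cache (LRU->MRU): [A X E G]
  28. access G: HIT. Cache (LRU->MRU): [A X E G]
  29. access X: HIT. Cache (LRU->MRU): [A E G X]
Total: 15 hits, 14 misses, 10 evictions

Answer: MHHMMMMMMMHHHMHHMHHHHMMMHHMHH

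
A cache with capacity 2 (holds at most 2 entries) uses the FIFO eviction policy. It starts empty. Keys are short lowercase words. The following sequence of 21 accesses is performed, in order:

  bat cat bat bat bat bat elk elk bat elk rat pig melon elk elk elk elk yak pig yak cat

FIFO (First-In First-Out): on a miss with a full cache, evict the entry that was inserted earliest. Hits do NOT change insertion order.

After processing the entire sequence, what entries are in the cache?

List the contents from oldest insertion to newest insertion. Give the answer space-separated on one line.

FIFO simulation (capacity=2):
  1. access bat: MISS. Cache (old->new): [bat]
  2. access cat: MISS. Cache (old->new): [bat cat]
  3. access bat: HIT. Cache (old->new): [bat cat]
  4. access bat: HIT. Cache (old->new): [bat cat]
  5. access bat: HIT. Cache (old->new): [bat cat]
  6. access bat: HIT. Cache (old->new): [bat cat]
  7. access elk: MISS, evict bat. Cache (old->new): [cat elk]
  8. access elk: HIT. Cache (old->new): [cat elk]
  9. access bat: MISS, evict cat. Cache (old->new): [elk bat]
  10. access elk: HIT. Cache (old->new): [elk bat]
  11. access rat: MISS, evict elk. Cache (old->new): [bat rat]
  12. access pig: MISS, evict bat. Cache (old->new): [rat pig]
  13. access melon: MISS, evict rat. Cache (old->new): [pig melon]
  14. access elk: MISS, evict pig. Cache (old->new): [melon elk]
  15. access elk: HIT. Cache (old->new): [melon elk]
  16. access elk: HIT. Cache (old->new): [melon elk]
  17. access elk: HIT. Cache (old->new): [melon elk]
  18. access yak: MISS, evict melon. Cache (old->new): [elk yak]
  19. access pig: MISS, evict elk. Cache (old->new): [yak pig]
  20. access yak: HIT. Cache (old->new): [yak pig]
  21. access cat: MISS, evict yak. Cache (old->new): [pig cat]
Total: 10 hits, 11 misses, 9 evictions

Answer: pig cat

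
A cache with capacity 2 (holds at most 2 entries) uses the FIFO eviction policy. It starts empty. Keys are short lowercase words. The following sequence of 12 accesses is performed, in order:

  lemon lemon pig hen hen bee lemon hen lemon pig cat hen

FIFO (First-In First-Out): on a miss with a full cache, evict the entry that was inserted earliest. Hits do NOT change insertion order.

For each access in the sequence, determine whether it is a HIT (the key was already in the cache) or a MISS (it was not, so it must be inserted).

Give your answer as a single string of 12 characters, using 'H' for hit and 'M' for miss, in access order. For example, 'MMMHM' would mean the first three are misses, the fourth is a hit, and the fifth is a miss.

Answer: MHMMHMMMHMMM

Derivation:
FIFO simulation (capacity=2):
  1. access lemon: MISS. Cache (old->new): [lemon]
  2. access lemon: HIT. Cache (old->new): [lemon]
  3. access pig: MISS. Cache (old->new): [lemon pig]
  4. access hen: MISS, evict lemon. Cache (old->new): [pig hen]
  5. access hen: HIT. Cache (old->new): [pig hen]
  6. access bee: MISS, evict pig. Cache (old->new): [hen bee]
  7. access lemon: MISS, evict hen. Cache (old->new): [bee lemon]
  8. access hen: MISS, evict bee. Cache (old->new): [lemon hen]
  9. access lemon: HIT. Cache (old->new): [lemon hen]
  10. access pig: MISS, evict lemon. Cache (old->new): [hen pig]
  11. access cat: MISS, evict hen. Cache (old->new): [pig cat]
  12. access hen: MISS, evict pig. Cache (old->new): [cat hen]
Total: 3 hits, 9 misses, 7 evictions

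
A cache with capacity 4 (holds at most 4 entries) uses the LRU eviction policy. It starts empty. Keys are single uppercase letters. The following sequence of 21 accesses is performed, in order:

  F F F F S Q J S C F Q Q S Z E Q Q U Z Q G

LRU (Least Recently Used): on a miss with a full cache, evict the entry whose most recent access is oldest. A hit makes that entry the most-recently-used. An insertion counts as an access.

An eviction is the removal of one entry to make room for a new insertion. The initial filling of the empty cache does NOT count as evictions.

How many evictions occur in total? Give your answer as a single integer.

Answer: 7

Derivation:
LRU simulation (capacity=4):
  1. access F: MISS. Cache (LRU->MRU): [F]
  2. access F: HIT. Cache (LRU->MRU): [F]
  3. access F: HIT. Cache (LRU->MRU): [F]
  4. access F: HIT. Cache (LRU->MRU): [F]
  5. access S: MISS. Cache (LRU->MRU): [F S]
  6. access Q: MISS. Cache (LRU->MRU): [F S Q]
  7. access J: MISS. Cache (LRU->MRU): [F S Q J]
  8. access S: HIT. Cache (LRU->MRU): [F Q J S]
  9. access C: MISS, evict F. Cache (LRU->MRU): [Q J S C]
  10. access F: MISS, evict Q. Cache (LRU->MRU): [J S C F]
  11. access Q: MISS, evict J. Cache (LRU->MRU): [S C F Q]
  12. access Q: HIT. Cache (LRU->MRU): [S C F Q]
  13. access S: HIT. Cache (LRU->MRU): [C F Q S]
  14. access Z: MISS, evict C. Cache (LRU->MRU): [F Q S Z]
  15. access E: MISS, evict F. Cache (LRU->MRU): [Q S Z E]
  16. access Q: HIT. Cache (LRU->MRU): [S Z E Q]
  17. access Q: HIT. Cache (LRU->MRU): [S Z E Q]
  18. access U: MISS, evict S. Cache (LRU->MRU): [Z E Q U]
  19. access Z: HIT. Cache (LRU->MRU): [E Q U Z]
  20. access Q: HIT. Cache (LRU->MRU): [E U Z Q]
  21. access G: MISS, evict E. Cache (LRU->MRU): [U Z Q G]
Total: 10 hits, 11 misses, 7 evictions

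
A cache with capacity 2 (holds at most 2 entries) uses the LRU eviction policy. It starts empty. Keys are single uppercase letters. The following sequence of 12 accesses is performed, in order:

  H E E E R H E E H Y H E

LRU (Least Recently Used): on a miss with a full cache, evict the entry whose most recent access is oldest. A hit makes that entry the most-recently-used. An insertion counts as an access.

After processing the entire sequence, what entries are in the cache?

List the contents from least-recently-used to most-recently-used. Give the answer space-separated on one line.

Answer: H E

Derivation:
LRU simulation (capacity=2):
  1. access H: MISS. Cache (LRU->MRU): [H]
  2. access E: MISS. Cache (LRU->MRU): [H E]
  3. access E: HIT. Cache (LRU->MRU): [H E]
  4. access E: HIT. Cache (LRU->MRU): [H E]
  5. access R: MISS, evict H. Cache (LRU->MRU): [E R]
  6. access H: MISS, evict E. Cache (LRU->MRU): [R H]
  7. access E: MISS, evict R. Cache (LRU->MRU): [H E]
  8. access E: HIT. Cache (LRU->MRU): [H E]
  9. access H: HIT. Cache (LRU->MRU): [E H]
  10. access Y: MISS, evict E. Cache (LRU->MRU): [H Y]
  11. access H: HIT. Cache (LRU->MRU): [Y H]
  12. access E: MISS, evict Y. Cache (LRU->MRU): [H E]
Total: 5 hits, 7 misses, 5 evictions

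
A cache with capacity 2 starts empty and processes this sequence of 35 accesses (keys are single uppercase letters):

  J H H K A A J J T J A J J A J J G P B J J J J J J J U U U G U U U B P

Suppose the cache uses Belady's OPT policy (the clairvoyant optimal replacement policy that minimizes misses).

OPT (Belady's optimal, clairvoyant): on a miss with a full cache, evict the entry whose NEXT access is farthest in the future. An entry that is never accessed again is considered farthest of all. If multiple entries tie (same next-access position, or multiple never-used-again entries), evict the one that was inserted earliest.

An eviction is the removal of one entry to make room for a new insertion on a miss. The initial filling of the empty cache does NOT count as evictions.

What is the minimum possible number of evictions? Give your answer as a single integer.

OPT (Belady) simulation (capacity=2):
  1. access J: MISS. Cache: [J]
  2. access H: MISS. Cache: [J H]
  3. access H: HIT. Next use of H: never. Cache: [J H]
  4. access K: MISS, evict H (next use: never). Cache: [J K]
  5. access A: MISS, evict K (next use: never). Cache: [J A]
  6. access A: HIT. Next use of A: step 11. Cache: [J A]
  7. access J: HIT. Next use of J: step 8. Cache: [J A]
  8. access J: HIT. Next use of J: step 10. Cache: [J A]
  9. access T: MISS, evict A (next use: step 11). Cache: [J T]
  10. access J: HIT. Next use of J: step 12. Cache: [J T]
  11. access A: MISS, evict T (next use: never). Cache: [J A]
  12. access J: HIT. Next use of J: step 13. Cache: [J A]
  13. access J: HIT. Next use of J: step 15. Cache: [J A]
  14. access A: HIT. Next use of A: never. Cache: [J A]
  15. access J: HIT. Next use of J: step 16. Cache: [J A]
  16. access J: HIT. Next use of J: step 20. Cache: [J A]
  17. access G: MISS, evict A (next use: never). Cache: [J G]
  18. access P: MISS, evict G (next use: step 30). Cache: [J P]
  19. access B: MISS, evict P (next use: step 35). Cache: [J B]
  20. access J: HIT. Next use of J: step 21. Cache: [J B]
  21. access J: HIT. Next use of J: step 22. Cache: [J B]
  22. access J: HIT. Next use of J: step 23. Cache: [J B]
  23. access J: HIT. Next use of J: step 24. Cache: [J B]
  24. access J: HIT. Next use of J: step 25. Cache: [J B]
  25. access J: HIT. Next use of J: step 26. Cache: [J B]
  26. access J: HIT. Next use of J: never. Cache: [J B]
  27. access U: MISS, evict J (next use: never). Cache: [B U]
  28. access U: HIT. Next use of U: step 29. Cache: [B U]
  29. access U: HIT. Next use of U: step 31. Cache: [B U]
  30. access G: MISS, evict B (next use: step 34). Cache: [U G]
  31. access U: HIT. Next use of U: step 32. Cache: [U G]
  32. access U: HIT. Next use of U: step 33. Cache: [U G]
  33. access U: HIT. Next use of U: never. Cache: [U G]
  34. access B: MISS, evict U (next use: never). Cache: [G B]
  35. access P: MISS, evict G (next use: never). Cache: [B P]
Total: 22 hits, 13 misses, 11 evictions

Answer: 11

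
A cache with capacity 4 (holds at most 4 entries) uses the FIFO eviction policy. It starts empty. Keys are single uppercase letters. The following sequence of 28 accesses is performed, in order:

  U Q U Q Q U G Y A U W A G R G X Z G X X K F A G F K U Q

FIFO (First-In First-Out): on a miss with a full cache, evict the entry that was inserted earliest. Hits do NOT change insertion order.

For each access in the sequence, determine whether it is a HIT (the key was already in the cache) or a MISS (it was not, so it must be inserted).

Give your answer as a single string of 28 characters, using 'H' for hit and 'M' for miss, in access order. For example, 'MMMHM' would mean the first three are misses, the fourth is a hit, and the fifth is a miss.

Answer: MMHHHHMMMMMHMMHMMHHHMMMMHHMM

Derivation:
FIFO simulation (capacity=4):
  1. access U: MISS. Cache (old->new): [U]
  2. access Q: MISS. Cache (old->new): [U Q]
  3. access U: HIT. Cache (old->new): [U Q]
  4. access Q: HIT. Cache (old->new): [U Q]
  5. access Q: HIT. Cache (old->new): [U Q]
  6. access U: HIT. Cache (old->new): [U Q]
  7. access G: MISS. Cache (old->new): [U Q G]
  8. access Y: MISS. Cache (old->new): [U Q G Y]
  9. access A: MISS, evict U. Cache (old->new): [Q G Y A]
  10. access U: MISS, evict Q. Cache (old->new): [G Y A U]
  11. access W: MISS, evict G. Cache (old->new): [Y A U W]
  12. access A: HIT. Cache (old->new): [Y A U W]
  13. access G: MISS, evict Y. Cache (old->new): [A U W G]
  14. access R: MISS, evict A. Cache (old->new): [U W G R]
  15. access G: HIT. Cache (old->new): [U W G R]
  16. access X: MISS, evict U. Cache (old->new): [W G R X]
  17. access Z: MISS, evict W. Cache (old->new): [G R X Z]
  18. access G: HIT. Cache (old->new): [G R X Z]
  19. access X: HIT. Cache (old->new): [G R X Z]
  20. access X: HIT. Cache (old->new): [G R X Z]
  21. access K: MISS, evict G. Cache (old->new): [R X Z K]
  22. access F: MISS, evict R. Cache (old->new): [X Z K F]
  23. access A: MISS, evict X. Cache (old->new): [Z K F A]
  24. access G: MISS, evict Z. Cache (old->new): [K F A G]
  25. access F: HIT. Cache (old->new): [K F A G]
  26. access K: HIT. Cache (old->new): [K F A G]
  27. access U: MISS, evict K. Cache (old->new): [F A G U]
  28. access Q: MISS, evict F. Cache (old->new): [A G U Q]
Total: 11 hits, 17 misses, 13 evictions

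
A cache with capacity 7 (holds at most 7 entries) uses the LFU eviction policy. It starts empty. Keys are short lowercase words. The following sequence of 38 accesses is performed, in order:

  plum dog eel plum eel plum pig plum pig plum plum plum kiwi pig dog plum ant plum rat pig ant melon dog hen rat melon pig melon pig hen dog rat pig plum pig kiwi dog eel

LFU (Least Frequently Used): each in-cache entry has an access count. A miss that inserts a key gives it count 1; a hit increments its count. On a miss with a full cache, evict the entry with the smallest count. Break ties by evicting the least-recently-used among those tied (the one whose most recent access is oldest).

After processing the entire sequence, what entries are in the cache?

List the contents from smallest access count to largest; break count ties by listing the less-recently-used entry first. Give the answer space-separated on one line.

Answer: kiwi ant melon eel dog pig plum

Derivation:
LFU simulation (capacity=7):
  1. access plum: MISS. Cache: [plum(c=1)]
  2. access dog: MISS. Cache: [plum(c=1) dog(c=1)]
  3. access eel: MISS. Cache: [plum(c=1) dog(c=1) eel(c=1)]
  4. access plum: HIT, count now 2. Cache: [dog(c=1) eel(c=1) plum(c=2)]
  5. access eel: HIT, count now 2. Cache: [dog(c=1) plum(c=2) eel(c=2)]
  6. access plum: HIT, count now 3. Cache: [dog(c=1) eel(c=2) plum(c=3)]
  7. access pig: MISS. Cache: [dog(c=1) pig(c=1) eel(c=2) plum(c=3)]
  8. access plum: HIT, count now 4. Cache: [dog(c=1) pig(c=1) eel(c=2) plum(c=4)]
  9. access pig: HIT, count now 2. Cache: [dog(c=1) eel(c=2) pig(c=2) plum(c=4)]
  10. access plum: HIT, count now 5. Cache: [dog(c=1) eel(c=2) pig(c=2) plum(c=5)]
  11. access plum: HIT, count now 6. Cache: [dog(c=1) eel(c=2) pig(c=2) plum(c=6)]
  12. access plum: HIT, count now 7. Cache: [dog(c=1) eel(c=2) pig(c=2) plum(c=7)]
  13. access kiwi: MISS. Cache: [dog(c=1) kiwi(c=1) eel(c=2) pig(c=2) plum(c=7)]
  14. access pig: HIT, count now 3. Cache: [dog(c=1) kiwi(c=1) eel(c=2) pig(c=3) plum(c=7)]
  15. access dog: HIT, count now 2. Cache: [kiwi(c=1) eel(c=2) dog(c=2) pig(c=3) plum(c=7)]
  16. access plum: HIT, count now 8. Cache: [kiwi(c=1) eel(c=2) dog(c=2) pig(c=3) plum(c=8)]
  17. access ant: MISS. Cache: [kiwi(c=1) ant(c=1) eel(c=2) dog(c=2) pig(c=3) plum(c=8)]
  18. access plum: HIT, count now 9. Cache: [kiwi(c=1) ant(c=1) eel(c=2) dog(c=2) pig(c=3) plum(c=9)]
  19. access rat: MISS. Cache: [kiwi(c=1) ant(c=1) rat(c=1) eel(c=2) dog(c=2) pig(c=3) plum(c=9)]
  20. access pig: HIT, count now 4. Cache: [kiwi(c=1) ant(c=1) rat(c=1) eel(c=2) dog(c=2) pig(c=4) plum(c=9)]
  21. access ant: HIT, count now 2. Cache: [kiwi(c=1) rat(c=1) eel(c=2) dog(c=2) ant(c=2) pig(c=4) plum(c=9)]
  22. access melon: MISS, evict kiwi(c=1). Cache: [rat(c=1) melon(c=1) eel(c=2) dog(c=2) ant(c=2) pig(c=4) plum(c=9)]
  23. access dog: HIT, count now 3. Cache: [rat(c=1) melon(c=1) eel(c=2) ant(c=2) dog(c=3) pig(c=4) plum(c=9)]
  24. access hen: MISS, evict rat(c=1). Cache: [melon(c=1) hen(c=1) eel(c=2) ant(c=2) dog(c=3) pig(c=4) plum(c=9)]
  25. access rat: MISS, evict melon(c=1). Cache: [hen(c=1) rat(c=1) eel(c=2) ant(c=2) dog(c=3) pig(c=4) plum(c=9)]
  26. access melon: MISS, evict hen(c=1). Cache: [rat(c=1) melon(c=1) eel(c=2) ant(c=2) dog(c=3) pig(c=4) plum(c=9)]
  27. access pig: HIT, count now 5. Cache: [rat(c=1) melon(c=1) eel(c=2) ant(c=2) dog(c=3) pig(c=5) plum(c=9)]
  28. access melon: HIT, count now 2. Cache: [rat(c=1) eel(c=2) ant(c=2) melon(c=2) dog(c=3) pig(c=5) plum(c=9)]
  29. access pig: HIT, count now 6. Cache: [rat(c=1) eel(c=2) ant(c=2) melon(c=2) dog(c=3) pig(c=6) plum(c=9)]
  30. access hen: MISS, evict rat(c=1). Cache: [hen(c=1) eel(c=2) ant(c=2) melon(c=2) dog(c=3) pig(c=6) plum(c=9)]
  31. access dog: HIT, count now 4. Cache: [hen(c=1) eel(c=2) ant(c=2) melon(c=2) dog(c=4) pig(c=6) plum(c=9)]
  32. access rat: MISS, evict hen(c=1). Cache: [rat(c=1) eel(c=2) ant(c=2) melon(c=2) dog(c=4) pig(c=6) plum(c=9)]
  33. access pig: HIT, count now 7. Cache: [rat(c=1) eel(c=2) ant(c=2) melon(c=2) dog(c=4) pig(c=7) plum(c=9)]
  34. access plum: HIT, count now 10. Cache: [rat(c=1) eel(c=2) ant(c=2) melon(c=2) dog(c=4) pig(c=7) plum(c=10)]
  35. access pig: HIT, count now 8. Cache: [rat(c=1) eel(c=2) ant(c=2) melon(c=2) dog(c=4) pig(c=8) plum(c=10)]
  36. access kiwi: MISS, evict rat(c=1). Cache: [kiwi(c=1) eel(c=2) ant(c=2) melon(c=2) dog(c=4) pig(c=8) plum(c=10)]
  37. access dog: HIT, count now 5. Cache: [kiwi(c=1) eel(c=2) ant(c=2) melon(c=2) dog(c=5) pig(c=8) plum(c=10)]
  38. access eel: HIT, count now 3. Cache: [kiwi(c=1) ant(c=2) melon(c=2) eel(c=3) dog(c=5) pig(c=8) plum(c=10)]
Total: 24 hits, 14 misses, 7 evictions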